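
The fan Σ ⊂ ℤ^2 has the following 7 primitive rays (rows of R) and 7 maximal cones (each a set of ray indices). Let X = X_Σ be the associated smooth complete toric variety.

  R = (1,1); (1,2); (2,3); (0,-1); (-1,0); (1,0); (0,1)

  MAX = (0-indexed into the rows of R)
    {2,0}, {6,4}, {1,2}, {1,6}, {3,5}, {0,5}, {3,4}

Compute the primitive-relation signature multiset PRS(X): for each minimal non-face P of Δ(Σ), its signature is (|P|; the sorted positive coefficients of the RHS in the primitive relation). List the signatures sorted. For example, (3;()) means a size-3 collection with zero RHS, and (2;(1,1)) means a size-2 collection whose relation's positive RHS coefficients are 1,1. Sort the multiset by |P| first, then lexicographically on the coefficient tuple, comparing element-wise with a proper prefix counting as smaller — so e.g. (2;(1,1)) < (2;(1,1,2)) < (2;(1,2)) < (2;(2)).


14 collections generate NE(X_Σ); each relation:

  P={3,6}:  v_{3} + v_{6} = 0  ⇒ sig = (2;())
  P={4,5}:  v_{4} + v_{5} = 0  ⇒ sig = (2;())
  P={0,1}:  v_{0} + v_{1} = v_{2}  ⇒ sig = (2;(1))
  P={0,3}:  v_{0} + v_{3} = v_{5}  ⇒ sig = (2;(1))
  P={0,4}:  v_{0} + v_{4} = v_{6}  ⇒ sig = (2;(1))
  P={0,6}:  v_{0} + v_{6} = v_{1}  ⇒ sig = (2;(1))
  P={1,3}:  v_{1} + v_{3} = v_{0}  ⇒ sig = (2;(1))
  P={5,6}:  v_{5} + v_{6} = v_{0}  ⇒ sig = (2;(1))
  P={2,4}:  v_{2} + v_{4} = v_{1} + v_{6}  ⇒ sig = (2;(1,1))
  P={1,4}:  v_{1} + v_{4} = 2·v_{6}  ⇒ sig = (2;(2))
  P={1,5}:  v_{1} + v_{5} = 2·v_{0}  ⇒ sig = (2;(2))
  P={2,3}:  v_{2} + v_{3} = 2·v_{0}  ⇒ sig = (2;(2))
  P={2,6}:  v_{2} + v_{6} = 2·v_{1}  ⇒ sig = (2;(2))
  P={2,5}:  v_{2} + v_{5} = 3·v_{0}  ⇒ sig = (2;(3))

Hence PRS(X_Σ) =
    (2;())
    (2;())
    (2;(1))
    (2;(1))
    (2;(1))
    (2;(1))
    (2;(1))
    (2;(1))
    (2;(1,1))
    (2;(2))
    (2;(2))
    (2;(2))
    (2;(2))
    (2;(3))


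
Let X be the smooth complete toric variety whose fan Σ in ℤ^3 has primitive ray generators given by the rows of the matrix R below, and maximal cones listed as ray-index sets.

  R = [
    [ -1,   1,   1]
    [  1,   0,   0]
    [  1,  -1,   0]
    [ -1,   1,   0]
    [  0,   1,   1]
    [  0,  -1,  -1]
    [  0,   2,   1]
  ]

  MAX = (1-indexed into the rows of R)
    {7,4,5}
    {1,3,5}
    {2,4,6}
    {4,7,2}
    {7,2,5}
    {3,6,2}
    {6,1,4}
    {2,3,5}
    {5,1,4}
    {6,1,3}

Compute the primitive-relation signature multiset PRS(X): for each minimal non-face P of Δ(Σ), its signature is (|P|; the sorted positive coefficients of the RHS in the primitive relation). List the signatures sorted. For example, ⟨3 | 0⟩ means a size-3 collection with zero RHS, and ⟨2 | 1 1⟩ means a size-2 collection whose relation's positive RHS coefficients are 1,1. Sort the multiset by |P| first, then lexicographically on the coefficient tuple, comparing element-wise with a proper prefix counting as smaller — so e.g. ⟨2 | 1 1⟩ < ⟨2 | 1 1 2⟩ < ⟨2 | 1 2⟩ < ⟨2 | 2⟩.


7 minimal non-faces of Δ(Σ) (on 7 rays):

  P = {3,4}:  v_{3} + v_{4} = 0 ; sig = ⟨2 | 0⟩
  P = {5,6}:  v_{5} + v_{6} = 0 ; sig = ⟨2 | 0⟩
  P = {1,2}:  v_{1} + v_{2} = v_{5} ; sig = ⟨2 | 1⟩
  P = {3,7}:  v_{3} + v_{7} = v_{2} + v_{5} ; sig = ⟨2 | 1 1⟩
  P = {6,7}:  v_{6} + v_{7} = v_{2} + v_{4} ; sig = ⟨2 | 1 1⟩
  P = {1,7}:  v_{1} + v_{7} = v_{4} + 2·v_{5} ; sig = ⟨2 | 1 2⟩
  P = {2,4,5}:  v_{2} + v_{4} + v_{5} = v_{7} ; sig = ⟨3 | 1⟩

so the primitive-relation signature multiset is
    |P|=2: 6 collections, coeffs (), (), (1), (1,1), (1,1), (1,2)
    |P|=3: 1 collection, coeffs (1)


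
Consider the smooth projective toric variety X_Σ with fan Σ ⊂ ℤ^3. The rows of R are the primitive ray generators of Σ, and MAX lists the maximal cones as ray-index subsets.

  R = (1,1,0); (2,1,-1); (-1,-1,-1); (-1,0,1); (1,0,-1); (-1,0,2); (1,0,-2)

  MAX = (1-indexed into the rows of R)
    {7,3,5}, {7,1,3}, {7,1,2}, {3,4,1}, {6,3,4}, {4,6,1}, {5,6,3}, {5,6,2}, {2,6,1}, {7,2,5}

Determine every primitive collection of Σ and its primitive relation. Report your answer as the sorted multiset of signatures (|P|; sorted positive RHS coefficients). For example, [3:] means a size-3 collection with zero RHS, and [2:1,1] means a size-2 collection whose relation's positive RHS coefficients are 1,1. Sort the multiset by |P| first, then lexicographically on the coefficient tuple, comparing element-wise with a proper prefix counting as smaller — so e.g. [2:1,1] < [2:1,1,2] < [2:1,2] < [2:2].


The 7 primitive collections of Σ (r=7, n=3):

  {4,5}:  v_{4} + v_{5} = 0  so sig = [2:]
  {6,7}:  v_{6} + v_{7} = 0  so sig = [2:]
  {1,5}:  v_{1} + v_{5} = v_{2}  so sig = [2:1]
  {2,3}:  v_{2} + v_{3} = v_{7}  so sig = [2:1]
  {2,4}:  v_{2} + v_{4} = v_{1}  so sig = [2:1]
  {4,7}:  v_{4} + v_{7} = v_{1} + v_{3}  so sig = [2:1,1]
  {1,3,6}:  v_{1} + v_{3} + v_{6} = v_{4}  so sig = [3:1]

Signatures (|P|; sorted positive RHS coefficients), sorted:
[[2:], [2:], [2:1], [2:1], [2:1], [2:1,1], [3:1]]


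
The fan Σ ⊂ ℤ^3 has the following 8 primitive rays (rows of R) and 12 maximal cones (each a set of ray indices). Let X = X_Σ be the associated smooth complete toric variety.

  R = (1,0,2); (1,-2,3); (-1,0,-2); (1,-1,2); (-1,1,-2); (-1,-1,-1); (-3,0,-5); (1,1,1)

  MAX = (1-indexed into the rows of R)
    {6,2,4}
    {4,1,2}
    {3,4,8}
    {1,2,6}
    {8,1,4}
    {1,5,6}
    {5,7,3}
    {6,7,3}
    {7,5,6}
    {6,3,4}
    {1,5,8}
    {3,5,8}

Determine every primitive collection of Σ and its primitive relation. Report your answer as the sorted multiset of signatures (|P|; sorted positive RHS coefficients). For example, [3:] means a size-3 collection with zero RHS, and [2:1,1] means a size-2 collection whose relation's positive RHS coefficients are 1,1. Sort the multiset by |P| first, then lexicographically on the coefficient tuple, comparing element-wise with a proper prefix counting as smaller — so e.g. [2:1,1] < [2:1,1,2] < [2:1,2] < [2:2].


Primitive collections (12):

  P = {1,3}:  v_{1} + v_{3} = 0 — sig = [2:]
  P = {4,5}:  v_{4} + v_{5} = 0 — sig = [2:]
  P = {6,8}:  v_{6} + v_{8} = 0 — sig = [2:]
  P = {1,7}:  v_{1} + v_{7} = v_{5} + v_{6} — sig = [2:1,1]
  P = {2,3}:  v_{2} + v_{3} = v_{4} + v_{6} — sig = [2:1,1]
  P = {2,5}:  v_{2} + v_{5} = v_{1} + v_{6} — sig = [2:1,1]
  P = {2,8}:  v_{2} + v_{8} = v_{1} + v_{4} — sig = [2:1,1]
  P = {4,7}:  v_{4} + v_{7} = v_{3} + v_{6} — sig = [2:1,1]
  P = {7,8}:  v_{7} + v_{8} = v_{3} + v_{5} — sig = [2:1,1]
  P = {2,7}:  v_{2} + v_{7} = 2·v_{6} — sig = [2:2]
  P = {1,4,6}:  v_{1} + v_{4} + v_{6} = v_{2} — sig = [3:1]
  P = {3,5,6}:  v_{3} + v_{5} + v_{6} = v_{7} — sig = [3:1]

Signatures (|P|; sorted positive RHS coefficients), sorted:
[[2:], [2:], [2:], [2:1,1], [2:1,1], [2:1,1], [2:1,1], [2:1,1], [2:1,1], [2:2], [3:1], [3:1]]


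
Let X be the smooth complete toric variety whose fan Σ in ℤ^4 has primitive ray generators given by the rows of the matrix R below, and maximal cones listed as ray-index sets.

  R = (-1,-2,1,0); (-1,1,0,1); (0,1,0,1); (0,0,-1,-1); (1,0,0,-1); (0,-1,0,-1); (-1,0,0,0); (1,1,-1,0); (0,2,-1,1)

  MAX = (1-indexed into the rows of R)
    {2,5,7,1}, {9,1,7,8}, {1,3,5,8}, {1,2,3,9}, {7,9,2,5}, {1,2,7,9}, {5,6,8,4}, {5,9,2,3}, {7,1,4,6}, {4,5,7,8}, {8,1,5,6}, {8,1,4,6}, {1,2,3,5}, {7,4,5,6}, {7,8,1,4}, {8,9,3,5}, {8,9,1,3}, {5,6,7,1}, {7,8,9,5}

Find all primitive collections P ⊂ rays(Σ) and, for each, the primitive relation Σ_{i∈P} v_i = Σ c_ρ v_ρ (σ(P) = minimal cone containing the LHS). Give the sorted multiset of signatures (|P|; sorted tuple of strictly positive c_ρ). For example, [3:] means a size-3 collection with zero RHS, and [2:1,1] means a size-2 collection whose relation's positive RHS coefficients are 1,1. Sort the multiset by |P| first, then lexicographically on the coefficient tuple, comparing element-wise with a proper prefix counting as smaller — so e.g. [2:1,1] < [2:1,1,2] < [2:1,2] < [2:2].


12 collections generate NE(X_Σ); each relation:

  {3,6}:  v_{3} + v_{6} = 0 ; sig = [2:]
  {2,6}:  v_{2} + v_{6} = v_{7} ; sig = [2:1]
  {2,8}:  v_{2} + v_{8} = v_{9} ; sig = [2:1]
  {3,7}:  v_{3} + v_{7} = v_{2} ; sig = [2:1]
  {3,4}:  v_{3} + v_{4} = v_{7} + v_{8} ; sig = [2:1,1]
  {6,9}:  v_{6} + v_{9} = v_{7} + v_{8} ; sig = [2:1,1]
  {2,4}:  v_{2} + v_{4} = 2·v_{7} + v_{8} ; sig = [2:1,2]
  {4,9}:  v_{4} + v_{9} = 2·v_{7} + 2·v_{8} ; sig = [2:2,2]
  {1,5,9}:  v_{1} + v_{5} + v_{9} = 0 ; sig = [3:]
  {6,7,8}:  v_{6} + v_{7} + v_{8} = v_{4} ; sig = [3:1]
  {1,4,5}:  v_{1} + v_{4} + v_{5} = 2·v_{6} ; sig = [3:2]
  {1,5,7,8}:  v_{1} + v_{5} + v_{7} + v_{8} = v_{6} ; sig = [4:1]

Hence PRS(X_Σ) =
[[2:], [2:1], [2:1], [2:1], [2:1,1], [2:1,1], [2:1,2], [2:2,2], [3:], [3:1], [3:2], [4:1]]


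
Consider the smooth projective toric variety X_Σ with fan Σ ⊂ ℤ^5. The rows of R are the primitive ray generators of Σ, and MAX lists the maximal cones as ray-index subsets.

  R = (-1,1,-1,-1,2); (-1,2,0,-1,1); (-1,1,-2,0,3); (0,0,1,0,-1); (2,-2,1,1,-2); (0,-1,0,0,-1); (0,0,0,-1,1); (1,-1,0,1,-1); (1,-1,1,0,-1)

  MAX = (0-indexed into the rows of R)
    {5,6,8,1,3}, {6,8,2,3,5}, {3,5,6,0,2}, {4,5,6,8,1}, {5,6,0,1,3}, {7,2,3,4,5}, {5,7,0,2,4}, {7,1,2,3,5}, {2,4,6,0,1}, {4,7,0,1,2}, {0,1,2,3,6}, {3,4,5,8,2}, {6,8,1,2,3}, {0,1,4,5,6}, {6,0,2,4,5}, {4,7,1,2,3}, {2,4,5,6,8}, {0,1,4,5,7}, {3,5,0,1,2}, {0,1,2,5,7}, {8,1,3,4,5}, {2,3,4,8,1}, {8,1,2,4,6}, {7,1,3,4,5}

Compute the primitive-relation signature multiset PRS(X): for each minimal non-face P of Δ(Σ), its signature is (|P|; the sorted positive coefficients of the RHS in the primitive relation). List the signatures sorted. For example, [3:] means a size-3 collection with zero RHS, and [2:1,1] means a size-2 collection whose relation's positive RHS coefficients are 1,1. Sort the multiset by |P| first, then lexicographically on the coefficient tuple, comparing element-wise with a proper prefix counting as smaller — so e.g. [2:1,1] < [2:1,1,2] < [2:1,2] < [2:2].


9 collections generate NE(X_Σ); each relation:

  • {0,8}:  v_{0} + v_{8} = v_{6}  ⟹  sig = [2:1]
  • {7,8}:  v_{7} + v_{8} = v_{4}  ⟹  sig = [2:1]
  • {6,7}:  v_{6} + v_{7} = v_{0} + v_{4}  ⟹  sig = [2:1,1]
  • {0,3,7}:  v_{0} + v_{3} + v_{7} = 0  ⟹  sig = [3:]
  • {0,3,4}:  v_{0} + v_{3} + v_{4} = v_{8}  ⟹  sig = [3:1]
  • {3,4,6}:  v_{3} + v_{4} + v_{6} = 2·v_{8}  ⟹  sig = [3:2]
  • {1,2,5,8}:  v_{1} + v_{2} + v_{5} + v_{8} = v_{0}  ⟹  sig = [4:1]
  • {1,2,4,5}:  v_{1} + v_{2} + v_{4} + v_{5} = v_{0} + v_{7}  ⟹  sig = [4:1,1]
  • {1,2,5,6}:  v_{1} + v_{2} + v_{5} + v_{6} = 2·v_{0}  ⟹  sig = [4:2]

so the primitive-relation signature multiset is
{ [2:1] ×2,  [2:1,1],  [3:],  [3:1],  [3:2],  [4:1],  [4:1,1],  [4:2] }


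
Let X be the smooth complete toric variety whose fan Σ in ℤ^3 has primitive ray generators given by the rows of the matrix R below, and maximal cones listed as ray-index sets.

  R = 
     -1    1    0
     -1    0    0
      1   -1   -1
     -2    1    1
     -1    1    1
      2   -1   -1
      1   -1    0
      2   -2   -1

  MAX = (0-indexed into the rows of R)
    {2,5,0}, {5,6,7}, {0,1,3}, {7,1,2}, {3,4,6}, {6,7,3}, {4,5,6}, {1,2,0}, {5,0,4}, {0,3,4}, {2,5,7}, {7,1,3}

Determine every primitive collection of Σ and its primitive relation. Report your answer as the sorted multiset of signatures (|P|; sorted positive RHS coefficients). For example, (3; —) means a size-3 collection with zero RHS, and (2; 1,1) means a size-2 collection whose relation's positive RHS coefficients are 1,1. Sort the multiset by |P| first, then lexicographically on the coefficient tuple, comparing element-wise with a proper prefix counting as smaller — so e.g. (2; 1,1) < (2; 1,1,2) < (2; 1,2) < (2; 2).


The 10 primitive collections of Σ (r=8, n=3):

  {0,6}:  v_{0} + v_{6} = 0  ⟹  sig = (2; —)
  {2,4}:  v_{2} + v_{4} = 0  ⟹  sig = (2; —)
  {3,5}:  v_{3} + v_{5} = 0  ⟹  sig = (2; —)
  {0,7}:  v_{0} + v_{7} = v_{2}  ⟹  sig = (2; 1)
  {1,4}:  v_{1} + v_{4} = v_{3}  ⟹  sig = (2; 1)
  {1,5}:  v_{1} + v_{5} = v_{2}  ⟹  sig = (2; 1)
  {2,3}:  v_{2} + v_{3} = v_{1}  ⟹  sig = (2; 1)
  {2,6}:  v_{2} + v_{6} = v_{7}  ⟹  sig = (2; 1)
  {4,7}:  v_{4} + v_{7} = v_{6}  ⟹  sig = (2; 1)
  {1,6}:  v_{1} + v_{6} = v_{3} + v_{7}  ⟹  sig = (2; 1,1)

so the primitive-relation signature multiset is
    |P|=2: 10 collections, coeffs (), (), (), (1), (1), (1), (1), (1), (1), (1,1)


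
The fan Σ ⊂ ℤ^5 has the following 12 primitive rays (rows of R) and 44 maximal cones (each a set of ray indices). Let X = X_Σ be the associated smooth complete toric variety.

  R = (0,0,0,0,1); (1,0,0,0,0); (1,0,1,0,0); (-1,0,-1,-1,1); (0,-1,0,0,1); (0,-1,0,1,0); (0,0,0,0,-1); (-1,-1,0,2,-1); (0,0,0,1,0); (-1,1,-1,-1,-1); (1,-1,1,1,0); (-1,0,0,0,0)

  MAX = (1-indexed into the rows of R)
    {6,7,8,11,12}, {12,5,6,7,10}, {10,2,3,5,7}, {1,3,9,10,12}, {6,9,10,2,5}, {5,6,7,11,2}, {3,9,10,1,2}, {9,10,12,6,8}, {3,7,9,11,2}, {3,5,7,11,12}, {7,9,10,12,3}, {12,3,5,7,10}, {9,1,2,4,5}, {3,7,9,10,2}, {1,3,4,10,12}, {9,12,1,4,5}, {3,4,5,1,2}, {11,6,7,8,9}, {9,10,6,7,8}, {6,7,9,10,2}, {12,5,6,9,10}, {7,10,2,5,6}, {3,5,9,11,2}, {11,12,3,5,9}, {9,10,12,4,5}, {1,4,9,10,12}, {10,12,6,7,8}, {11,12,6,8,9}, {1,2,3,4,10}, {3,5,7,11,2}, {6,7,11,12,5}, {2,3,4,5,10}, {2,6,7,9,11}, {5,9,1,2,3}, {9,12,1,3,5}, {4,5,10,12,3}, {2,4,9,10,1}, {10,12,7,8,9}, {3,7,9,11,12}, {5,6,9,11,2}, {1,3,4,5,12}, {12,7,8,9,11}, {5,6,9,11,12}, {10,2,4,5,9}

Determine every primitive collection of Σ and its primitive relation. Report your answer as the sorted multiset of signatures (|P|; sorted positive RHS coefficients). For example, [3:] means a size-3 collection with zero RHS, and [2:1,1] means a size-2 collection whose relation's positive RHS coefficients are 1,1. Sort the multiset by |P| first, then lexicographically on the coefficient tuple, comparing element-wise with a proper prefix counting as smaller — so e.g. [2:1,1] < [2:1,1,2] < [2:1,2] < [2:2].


Primitive collections (19):

  • {1,7}:  v_{1} + v_{7} = 0  →  sig = [2:]
  • {2,12}:  v_{2} + v_{12} = 0  →  sig = [2:]
  • {3,6}:  v_{3} + v_{6} = v_{11}  →  sig = [2:1]
  • {4,11}:  v_{4} + v_{11} = v_{5}  →  sig = [2:1]
  • {10,11}:  v_{10} + v_{11} = v_{7}  →  sig = [2:1]
  • {1,6}:  v_{1} + v_{6} = v_{5} + v_{9}  →  sig = [2:1,1]
  • {4,7}:  v_{4} + v_{7} = v_{5} + v_{10}  →  sig = [2:1,1]
  • {1,8}:  v_{1} + v_{8} = v_{6} + v_{9} + v_{12}  →  sig = [2:1,1,1]
  • {1,11}:  v_{1} + v_{11} = v_{3} + v_{5} + v_{9}  →  sig = [2:1,1,1]
  • {2,8}:  v_{2} + v_{8} = v_{6} + v_{7} + v_{9}  →  sig = [2:1,1,1]
  • {3,8}:  v_{3} + v_{8} = v_{7} + v_{9} + v_{11} + v_{12}  →  sig = [2:1,1,1,1]
  • {4,8}:  v_{4} + v_{8} = v_{5} + v_{6} + v_{9} + v_{10} + v_{12}  →  sig = [2:1,1,1,1,1]
  • {4,6}:  v_{4} + v_{6} = 2·v_{5} + v_{9} + v_{10}  →  sig = [2:1,1,2]
  • {5,8}:  v_{5} + v_{8} = 2·v_{6} + v_{12}  →  sig = [2:1,2]
  • {1,5,10}:  v_{1} + v_{5} + v_{10} = v_{4}  →  sig = [3:1]
  • {3,4,9}:  v_{3} + v_{4} + v_{9} = v_{1}  →  sig = [3:1]
  • {5,7,9}:  v_{5} + v_{7} + v_{9} = v_{6}  →  sig = [3:1]
  • {3,5,9,10}:  v_{3} + v_{5} + v_{9} + v_{10} = 0  →  sig = [4:]
  • {6,7,9,12}:  v_{6} + v_{7} + v_{9} + v_{12} = v_{8}  →  sig = [4:1]

Sorted signature multiset PRS(X):
[[2:], [2:], [2:1], [2:1], [2:1], [2:1,1], [2:1,1], [2:1,1,1], [2:1,1,1], [2:1,1,1], [2:1,1,1,1], [2:1,1,1,1,1], [2:1,1,2], [2:1,2], [3:1], [3:1], [3:1], [4:], [4:1]]


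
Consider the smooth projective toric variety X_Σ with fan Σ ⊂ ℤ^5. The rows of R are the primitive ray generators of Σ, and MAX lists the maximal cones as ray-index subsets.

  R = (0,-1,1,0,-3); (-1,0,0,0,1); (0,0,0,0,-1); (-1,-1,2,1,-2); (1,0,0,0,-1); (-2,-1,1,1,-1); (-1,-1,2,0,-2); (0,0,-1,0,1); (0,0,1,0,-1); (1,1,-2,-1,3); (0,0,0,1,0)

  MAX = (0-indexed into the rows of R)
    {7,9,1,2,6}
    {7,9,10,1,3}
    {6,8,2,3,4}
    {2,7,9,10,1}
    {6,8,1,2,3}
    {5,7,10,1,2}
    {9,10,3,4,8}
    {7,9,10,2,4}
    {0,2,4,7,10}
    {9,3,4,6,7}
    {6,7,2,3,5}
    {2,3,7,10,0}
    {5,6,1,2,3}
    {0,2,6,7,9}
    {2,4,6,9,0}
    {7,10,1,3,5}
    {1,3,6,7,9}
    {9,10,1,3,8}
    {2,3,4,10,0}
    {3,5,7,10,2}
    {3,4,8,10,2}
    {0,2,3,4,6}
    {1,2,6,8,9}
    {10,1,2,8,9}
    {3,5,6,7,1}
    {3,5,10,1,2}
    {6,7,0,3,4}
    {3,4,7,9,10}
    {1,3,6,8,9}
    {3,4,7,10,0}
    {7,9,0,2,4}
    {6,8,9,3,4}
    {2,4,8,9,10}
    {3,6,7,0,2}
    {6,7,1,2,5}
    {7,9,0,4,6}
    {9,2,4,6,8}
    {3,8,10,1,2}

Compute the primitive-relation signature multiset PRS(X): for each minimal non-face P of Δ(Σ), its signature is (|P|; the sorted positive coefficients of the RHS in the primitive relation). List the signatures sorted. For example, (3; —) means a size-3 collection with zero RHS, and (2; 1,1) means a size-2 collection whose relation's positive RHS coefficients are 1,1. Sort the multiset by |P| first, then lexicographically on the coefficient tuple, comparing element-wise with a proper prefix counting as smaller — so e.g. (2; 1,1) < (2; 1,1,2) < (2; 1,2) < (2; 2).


|primitive collections| = 15. Relations:

  • {1,4}:  v_{1} + v_{4} = 0 ; sig = (2; —)
  • {7,8}:  v_{7} + v_{8} = 0 ; sig = (2; —)
  • {6,10}:  v_{6} + v_{10} = v_{3} ; sig = (2; 1)
  • {5,9}:  v_{5} + v_{9} = v_{1} + v_{7} ; sig = (2; 1,1)
  • {0,1}:  v_{0} + v_{1} = v_{2} + v_{6} + v_{7} ; sig = (2; 1,1,1)
  • {0,8}:  v_{0} + v_{8} = v_{2} + v_{4} + v_{6} ; sig = (2; 1,1,1)
  • {4,5}:  v_{4} + v_{5} = v_{2} + v_{3} + v_{7} ; sig = (2; 1,1,1)
  • {5,8}:  v_{5} + v_{8} = v_{1} + v_{2} + v_{3} ; sig = (2; 1,1,1)
  • {0,5}:  v_{0} + v_{5} = 2·v_{2} + v_{3} + v_{6} + 2·v_{7} ; sig = (2; 1,1,2,2)
  • {2,3,9}:  v_{2} + v_{3} + v_{9} = 0 ; sig = (3; —)
  • {0,9,10}:  v_{0} + v_{9} + v_{10} = v_{4} + v_{7} ; sig = (3; 1,1)
  • {0,3,9}:  v_{0} + v_{3} + v_{9} = v_{4} + v_{6} + v_{7} ; sig = (3; 1,1,1)
  • {1,2,3,7}:  v_{1} + v_{2} + v_{3} + v_{7} = v_{5} ; sig = (4; 1)
  • {2,4,6,7}:  v_{2} + v_{4} + v_{6} + v_{7} = v_{0} ; sig = (4; 1)
  • {2,3,4,7}:  v_{2} + v_{3} + v_{4} + v_{7} = v_{0} + v_{10} ; sig = (4; 1,1)

Hence PRS(X_Σ) =
[(2; —), (2; —), (2; 1), (2; 1,1), (2; 1,1,1), (2; 1,1,1), (2; 1,1,1), (2; 1,1,1), (2; 1,1,2,2), (3; —), (3; 1,1), (3; 1,1,1), (4; 1), (4; 1), (4; 1,1)]


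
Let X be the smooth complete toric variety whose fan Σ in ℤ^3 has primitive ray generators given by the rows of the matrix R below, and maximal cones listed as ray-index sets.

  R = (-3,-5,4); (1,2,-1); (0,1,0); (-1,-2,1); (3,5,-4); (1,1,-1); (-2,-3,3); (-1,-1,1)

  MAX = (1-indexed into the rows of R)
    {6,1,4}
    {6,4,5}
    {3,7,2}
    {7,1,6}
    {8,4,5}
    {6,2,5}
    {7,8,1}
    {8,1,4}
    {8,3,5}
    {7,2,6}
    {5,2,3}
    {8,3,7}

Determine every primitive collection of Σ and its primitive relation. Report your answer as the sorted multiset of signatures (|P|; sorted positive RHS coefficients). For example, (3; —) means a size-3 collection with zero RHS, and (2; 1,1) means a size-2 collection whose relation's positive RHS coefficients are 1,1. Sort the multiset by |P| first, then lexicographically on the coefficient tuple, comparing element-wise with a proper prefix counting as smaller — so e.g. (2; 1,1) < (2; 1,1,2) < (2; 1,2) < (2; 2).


Minimal non-faces — 10 found among 8 rays, 12 max cones:

  P={1,5}:  v_{1} + v_{5} = 0 ; sig = (2; —)
  P={2,4}:  v_{2} + v_{4} = 0 ; sig = (2; —)
  P={6,8}:  v_{6} + v_{8} = 0 ; sig = (2; —)
  P={1,2}:  v_{1} + v_{2} = v_{7} ; sig = (2; 1)
  P={2,8}:  v_{2} + v_{8} = v_{3} ; sig = (2; 1)
  P={3,4}:  v_{3} + v_{4} = v_{8} ; sig = (2; 1)
  P={3,6}:  v_{3} + v_{6} = v_{2} ; sig = (2; 1)
  P={4,7}:  v_{4} + v_{7} = v_{1} ; sig = (2; 1)
  P={5,7}:  v_{5} + v_{7} = v_{2} ; sig = (2; 1)
  P={1,3}:  v_{1} + v_{3} = v_{7} + v_{8} ; sig = (2; 1,1)

Sorted signature multiset PRS(X):
    (2; —)
    (2; —)
    (2; —)
    (2; 1)
    (2; 1)
    (2; 1)
    (2; 1)
    (2; 1)
    (2; 1)
    (2; 1,1)


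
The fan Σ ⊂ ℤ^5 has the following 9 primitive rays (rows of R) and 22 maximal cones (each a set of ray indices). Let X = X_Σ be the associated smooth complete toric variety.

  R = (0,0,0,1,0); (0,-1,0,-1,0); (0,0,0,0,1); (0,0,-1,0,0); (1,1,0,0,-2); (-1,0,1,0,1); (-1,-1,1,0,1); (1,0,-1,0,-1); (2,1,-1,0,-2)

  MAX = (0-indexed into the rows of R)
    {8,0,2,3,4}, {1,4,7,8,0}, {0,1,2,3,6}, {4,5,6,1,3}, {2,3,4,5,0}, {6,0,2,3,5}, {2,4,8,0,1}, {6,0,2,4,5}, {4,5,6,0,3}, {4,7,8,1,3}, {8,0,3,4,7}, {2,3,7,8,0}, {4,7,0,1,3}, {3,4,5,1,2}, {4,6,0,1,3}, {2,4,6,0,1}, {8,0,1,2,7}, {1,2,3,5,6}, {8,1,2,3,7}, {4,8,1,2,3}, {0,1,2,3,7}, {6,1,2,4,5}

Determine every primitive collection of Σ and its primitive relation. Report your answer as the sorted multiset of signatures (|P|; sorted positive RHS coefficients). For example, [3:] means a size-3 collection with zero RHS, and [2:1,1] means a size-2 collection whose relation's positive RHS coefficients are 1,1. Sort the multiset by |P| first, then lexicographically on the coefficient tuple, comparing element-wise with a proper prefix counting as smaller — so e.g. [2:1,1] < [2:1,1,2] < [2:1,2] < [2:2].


|primitive collections| = 9. Relations:

  P = {5,7}:  v_{5} + v_{7} = 0 ; sig = [2:]
  P = {5,8}:  v_{5} + v_{8} = v_{2} + v_{4} ; sig = [2:1,1]
  P = {6,7}:  v_{6} + v_{7} = v_{0} + v_{1} ; sig = [2:1,1]
  P = {6,8}:  v_{6} + v_{8} = v_{0} + v_{1} + v_{2} + v_{4} ; sig = [2:1,1,1,1]
  P = {0,1,5}:  v_{0} + v_{1} + v_{5} = v_{6} ; sig = [3:1]
  P = {2,4,7}:  v_{2} + v_{4} + v_{7} = v_{8} ; sig = [3:1]
  P = {2,3,4,6}:  v_{2} + v_{3} + v_{4} + v_{6} = 0 ; sig = [4:]
  P = {0,1,3,8}:  v_{0} + v_{1} + v_{3} + v_{8} = 2·v_{7} ; sig = [4:2]
  P = {0,1,2,3,4}:  v_{0} + v_{1} + v_{2} + v_{3} + v_{4} = v_{7} ; sig = [5:1]

so the primitive-relation signature multiset is
    [2:]
    [2:1,1]
    [2:1,1]
    [2:1,1,1,1]
    [3:1]
    [3:1]
    [4:]
    [4:2]
    [5:1]


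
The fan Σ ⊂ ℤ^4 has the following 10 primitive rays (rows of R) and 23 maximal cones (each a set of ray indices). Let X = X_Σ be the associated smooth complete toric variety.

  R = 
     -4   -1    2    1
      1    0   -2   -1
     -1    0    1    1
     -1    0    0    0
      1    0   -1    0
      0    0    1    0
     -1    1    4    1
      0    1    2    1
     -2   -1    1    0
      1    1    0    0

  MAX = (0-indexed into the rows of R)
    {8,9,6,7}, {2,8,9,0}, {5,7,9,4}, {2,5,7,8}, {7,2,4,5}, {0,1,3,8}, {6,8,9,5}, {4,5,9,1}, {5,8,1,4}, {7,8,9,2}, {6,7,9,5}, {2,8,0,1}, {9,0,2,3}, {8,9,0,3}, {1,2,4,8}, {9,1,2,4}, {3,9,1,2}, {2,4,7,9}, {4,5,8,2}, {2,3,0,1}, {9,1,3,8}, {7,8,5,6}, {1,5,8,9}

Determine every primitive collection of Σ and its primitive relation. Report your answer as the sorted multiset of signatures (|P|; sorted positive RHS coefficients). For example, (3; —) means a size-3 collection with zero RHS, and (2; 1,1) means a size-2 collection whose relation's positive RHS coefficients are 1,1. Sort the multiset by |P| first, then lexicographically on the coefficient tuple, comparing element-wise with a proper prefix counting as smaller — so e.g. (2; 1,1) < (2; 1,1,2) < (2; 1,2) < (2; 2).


Δ(Σ) — 10 vertices, 20 min non-faces:

  P = {1,7}:  v_{1} + v_{7} = v_{9}  →  sig = (2; 1)
  P = {3,4}:  v_{3} + v_{4} = v_{1} + v_{2}  →  sig = (2; 1,1)
  P = {3,5}:  v_{3} + v_{5} = v_{8} + v_{9}  →  sig = (2; 1,1)
  P = {4,6}:  v_{4} + v_{6} = v_{5} + v_{7}  →  sig = (2; 1,1)
  P = {0,4}:  v_{0} + v_{4} = v_{1} + 2·v_{2} + v_{8}  →  sig = (2; 1,1,2)
  P = {0,5}:  v_{0} + v_{5} = v_{2} + 2·v_{8} + v_{9}  →  sig = (2; 1,1,2)
  P = {1,6}:  v_{1} + v_{6} = v_{5} + v_{8} + 2·v_{9}  →  sig = (2; 1,1,2)
  P = {3,7}:  v_{3} + v_{7} = v_{2} + v_{8} + 2·v_{9}  →  sig = (2; 1,1,2)
  P = {0,6}:  v_{0} + v_{6} = v_{2} + v_{7} + 3·v_{8} + 2·v_{9}  →  sig = (2; 1,1,2,3)
  P = {2,6}:  v_{2} + v_{6} = 2·v_{7} + v_{8}  →  sig = (2; 1,2)
  P = {3,6}:  v_{3} + v_{6} = v_{7} + 2·v_{8} + 2·v_{9}  →  sig = (2; 1,2,2)
  P = {0,7}:  v_{0} + v_{7} = 2·v_{2} + 2·v_{8} + 2·v_{9}  →  sig = (2; 2,2,2)
  P = {1,2,5}:  v_{1} + v_{2} + v_{5} = 0  →  sig = (3; —)
  P = {4,8,9}:  v_{4} + v_{8} + v_{9} = 0  →  sig = (3; —)
  P = {2,3,8}:  v_{2} + v_{3} + v_{8} = v_{0}  →  sig = (3; 1)
  P = {2,5,9}:  v_{2} + v_{5} + v_{9} = v_{7}  →  sig = (3; 1)
  P = {4,7,8}:  v_{4} + v_{7} + v_{8} = v_{2} + v_{5}  →  sig = (3; 1,1)
  P = {0,1,9}:  v_{0} + v_{1} + v_{9} = 2·v_{3}  →  sig = (3; 2)
  P = {1,2,8,9}:  v_{1} + v_{2} + v_{8} + v_{9} = v_{3}  →  sig = (4; 1)
  P = {5,7,8,9}:  v_{5} + v_{7} + v_{8} + v_{9} = v_{6}  →  sig = (4; 1)

Signatures (|P|; sorted positive RHS coefficients), sorted:
    |P|=2: 12 collections, coeffs (1), (1,1), (1,1), (1,1), (1,1,2), (1,1,2), (1,1,2), (1,1,2), (1,1,2,3), (1,2), (1,2,2), (2,2,2)
    |P|=3: 6 collections, coeffs (), (), (1), (1), (1,1), (2)
    |P|=4: 2 collections, coeffs (1), (1)


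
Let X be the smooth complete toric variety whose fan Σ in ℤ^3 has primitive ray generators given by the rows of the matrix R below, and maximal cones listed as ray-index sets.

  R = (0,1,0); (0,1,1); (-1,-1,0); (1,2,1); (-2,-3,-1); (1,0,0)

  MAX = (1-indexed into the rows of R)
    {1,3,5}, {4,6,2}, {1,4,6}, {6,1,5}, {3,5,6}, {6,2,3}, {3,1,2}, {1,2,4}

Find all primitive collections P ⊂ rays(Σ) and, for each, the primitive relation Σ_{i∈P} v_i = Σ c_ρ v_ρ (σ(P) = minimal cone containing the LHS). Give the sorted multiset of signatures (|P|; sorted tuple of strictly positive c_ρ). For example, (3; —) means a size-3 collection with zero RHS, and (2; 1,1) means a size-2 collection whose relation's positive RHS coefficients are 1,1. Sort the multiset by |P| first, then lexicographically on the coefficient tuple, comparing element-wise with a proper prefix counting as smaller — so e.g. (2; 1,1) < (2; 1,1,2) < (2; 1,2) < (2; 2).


5 collections generate NE(X_Σ); each relation:

  P={3,4}:  v_{3} + v_{4} = v_{2}  so sig = (2; 1)
  P={4,5}:  v_{4} + v_{5} = v_{3}  so sig = (2; 1)
  P={2,5}:  v_{2} + v_{5} = 2·v_{3}  so sig = (2; 2)
  P={1,3,6}:  v_{1} + v_{3} + v_{6} = 0  so sig = (3; —)
  P={1,2,6}:  v_{1} + v_{2} + v_{6} = v_{4}  so sig = (3; 1)

Signatures (|P|; sorted positive RHS coefficients), sorted:
    (2; 1)
    (2; 1)
    (2; 2)
    (3; —)
    (3; 1)


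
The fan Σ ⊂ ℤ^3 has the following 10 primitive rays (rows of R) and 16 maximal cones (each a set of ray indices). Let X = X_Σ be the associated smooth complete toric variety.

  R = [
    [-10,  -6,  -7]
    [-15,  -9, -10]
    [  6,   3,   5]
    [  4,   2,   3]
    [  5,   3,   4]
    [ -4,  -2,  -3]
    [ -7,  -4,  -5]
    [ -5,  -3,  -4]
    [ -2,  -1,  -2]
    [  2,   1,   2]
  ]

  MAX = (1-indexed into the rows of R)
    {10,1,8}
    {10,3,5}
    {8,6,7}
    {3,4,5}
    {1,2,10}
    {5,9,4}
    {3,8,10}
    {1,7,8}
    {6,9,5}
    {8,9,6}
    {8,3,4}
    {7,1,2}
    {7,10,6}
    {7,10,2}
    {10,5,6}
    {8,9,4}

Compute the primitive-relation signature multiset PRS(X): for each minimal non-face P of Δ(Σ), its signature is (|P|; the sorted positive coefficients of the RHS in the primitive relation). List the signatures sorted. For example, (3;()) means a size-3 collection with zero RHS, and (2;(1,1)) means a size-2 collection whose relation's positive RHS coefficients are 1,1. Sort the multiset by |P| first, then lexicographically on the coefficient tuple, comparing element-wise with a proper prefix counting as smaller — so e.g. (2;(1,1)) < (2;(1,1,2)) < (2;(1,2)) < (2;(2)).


The 24 primitive collections of Σ (r=10, n=3):

  P={4,6}:  v_{4} + v_{6} = 0  so sig = (2;())
  P={5,8}:  v_{5} + v_{8} = 0  so sig = (2;())
  P={9,10}:  v_{9} + v_{10} = 0  so sig = (2;())
  P={3,6}:  v_{3} + v_{6} = v_{10}  so sig = (2;(1))
  P={3,9}:  v_{3} + v_{9} = v_{4}  so sig = (2;(1))
  P={4,10}:  v_{4} + v_{10} = v_{3}  so sig = (2;(1))
  P={1,5}:  v_{1} + v_{5} = v_{7} + v_{10}  so sig = (2;(1,1))
  P={1,9}:  v_{1} + v_{9} = v_{7} + v_{8}  so sig = (2;(1,1))
  P={2,9}:  v_{2} + v_{9} = v_{1} + v_{7}  so sig = (2;(1,1))
  P={4,7}:  v_{4} + v_{7} = v_{8} + v_{10}  so sig = (2;(1,1))
  P={5,7}:  v_{5} + v_{7} = v_{6} + v_{10}  so sig = (2;(1,1))
  P={7,9}:  v_{7} + v_{9} = v_{6} + v_{8}  so sig = (2;(1,1))
  P={2,4}:  v_{2} + v_{4} = v_{1} + v_{8} + 2·v_{10}  so sig = (2;(1,1,2))
  P={2,3}:  v_{2} + v_{3} = v_{1} + v_{8} + 3·v_{10}  so sig = (2;(1,1,3))
  P={3,7}:  v_{3} + v_{7} = v_{8} + 2·v_{10}  so sig = (2;(1,2))
  P={2,6}:  v_{2} + v_{6} = 3·v_{7} + v_{10}  so sig = (2;(1,3))
  P={1,6}:  v_{1} + v_{6} = 2·v_{7}  so sig = (2;(2))
  P={2,8}:  v_{2} + v_{8} = 2·v_{1}  so sig = (2;(2))
  P={1,4}:  v_{1} + v_{4} = 2·v_{8} + 2·v_{10}  so sig = (2;(2,2))
  P={2,5}:  v_{2} + v_{5} = 2·v_{7} + 2·v_{10}  so sig = (2;(2,2))
  P={1,3}:  v_{1} + v_{3} = 2·v_{8} + 3·v_{10}  so sig = (2;(2,3))
  P={1,7,10}:  v_{1} + v_{7} + v_{10} = v_{2}  so sig = (3;(1))
  P={6,8,10}:  v_{6} + v_{8} + v_{10} = v_{7}  so sig = (3;(1))
  P={7,8,10}:  v_{7} + v_{8} + v_{10} = v_{1}  so sig = (3;(1))

Hence PRS(X_Σ) =
[(2;()), (2;()), (2;()), (2;(1)), (2;(1)), (2;(1)), (2;(1,1)), (2;(1,1)), (2;(1,1)), (2;(1,1)), (2;(1,1)), (2;(1,1)), (2;(1,1,2)), (2;(1,1,3)), (2;(1,2)), (2;(1,3)), (2;(2)), (2;(2)), (2;(2,2)), (2;(2,2)), (2;(2,3)), (3;(1)), (3;(1)), (3;(1))]


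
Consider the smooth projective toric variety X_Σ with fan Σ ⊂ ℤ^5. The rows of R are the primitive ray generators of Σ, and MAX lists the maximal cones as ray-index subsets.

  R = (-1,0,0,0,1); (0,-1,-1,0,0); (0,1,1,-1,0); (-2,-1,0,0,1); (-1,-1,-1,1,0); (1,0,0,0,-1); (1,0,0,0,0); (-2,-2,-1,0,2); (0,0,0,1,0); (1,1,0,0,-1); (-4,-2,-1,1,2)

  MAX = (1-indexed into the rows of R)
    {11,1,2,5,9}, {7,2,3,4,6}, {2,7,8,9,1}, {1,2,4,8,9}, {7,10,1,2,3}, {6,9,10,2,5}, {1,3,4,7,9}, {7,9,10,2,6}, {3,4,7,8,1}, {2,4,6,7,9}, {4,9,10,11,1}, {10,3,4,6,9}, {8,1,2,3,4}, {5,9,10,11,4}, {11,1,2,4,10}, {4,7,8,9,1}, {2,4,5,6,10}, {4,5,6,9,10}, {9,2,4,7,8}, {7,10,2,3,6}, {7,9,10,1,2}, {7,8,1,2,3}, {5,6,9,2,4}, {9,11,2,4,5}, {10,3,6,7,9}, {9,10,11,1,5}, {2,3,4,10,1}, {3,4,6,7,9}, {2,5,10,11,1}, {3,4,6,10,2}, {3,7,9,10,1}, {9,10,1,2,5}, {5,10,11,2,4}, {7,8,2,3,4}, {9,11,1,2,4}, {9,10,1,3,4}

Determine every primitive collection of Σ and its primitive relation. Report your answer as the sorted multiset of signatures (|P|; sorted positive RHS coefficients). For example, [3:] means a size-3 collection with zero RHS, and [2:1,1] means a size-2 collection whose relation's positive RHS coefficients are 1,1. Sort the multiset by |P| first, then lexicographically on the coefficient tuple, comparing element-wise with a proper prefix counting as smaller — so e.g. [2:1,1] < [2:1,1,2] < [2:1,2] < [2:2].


17 collections generate NE(X_Σ); each relation:

  P = {1,6}:  v_{1} + v_{6} = 0 — sig = [2:]
  P = {3,5}:  v_{3} + v_{5} = v_{4} + v_{10} — sig = [2:1,1]
  P = {5,7}:  v_{5} + v_{7} = v_{2} + v_{9} — sig = [2:1,1]
  P = {6,11}:  v_{6} + v_{11} = v_{4} + v_{5} — sig = [2:1,1]
  P = {8,10}:  v_{8} + v_{10} = v_{1} + v_{2} — sig = [2:1,1]
  P = {6,8}:  v_{6} + v_{8} = v_{2} + v_{4} + v_{7} — sig = [2:1,1,1]
  P = {7,11}:  v_{7} + v_{11} = v_{1} + v_{2} + v_{4} + v_{9} — sig = [2:1,1,1,1]
  P = {5,8}:  v_{5} + v_{8} = v_{1} + 2·v_{2} + v_{4} + v_{9} — sig = [2:1,1,1,2]
  P = {3,11}:  v_{3} + v_{11} = v_{1} + 2·v_{4} + v_{10} — sig = [2:1,1,2]
  P = {8,11}:  v_{8} + v_{11} = 2·v_{1} + 2·v_{2} + 2·v_{4} + v_{9} — sig = [2:1,2,2,2]
  P = {2,3,9}:  v_{2} + v_{3} + v_{9} = 0 — sig = [3:]
  P = {4,7,10}:  v_{4} + v_{7} + v_{10} = 0 — sig = [3:]
  P = {1,4,5}:  v_{1} + v_{4} + v_{5} = v_{11} — sig = [3:1]
  P = {3,8,9}:  v_{3} + v_{8} + v_{9} = v_{1} + v_{4} + v_{7} — sig = [3:1,1,1]
  P = {1,2,4,7}:  v_{1} + v_{2} + v_{4} + v_{7} = v_{8} — sig = [4:1]
  P = {2,4,9,10}:  v_{2} + v_{4} + v_{9} + v_{10} = v_{5} — sig = [4:1]
  P = {2,9,10,11}:  v_{2} + v_{9} + v_{10} + v_{11} = v_{1} + 2·v_{5} — sig = [4:1,2]

Sorted signature multiset PRS(X):
    [2:]
    [2:1,1]
    [2:1,1]
    [2:1,1]
    [2:1,1]
    [2:1,1,1]
    [2:1,1,1,1]
    [2:1,1,1,2]
    [2:1,1,2]
    [2:1,2,2,2]
    [3:]
    [3:]
    [3:1]
    [3:1,1,1]
    [4:1]
    [4:1]
    [4:1,2]


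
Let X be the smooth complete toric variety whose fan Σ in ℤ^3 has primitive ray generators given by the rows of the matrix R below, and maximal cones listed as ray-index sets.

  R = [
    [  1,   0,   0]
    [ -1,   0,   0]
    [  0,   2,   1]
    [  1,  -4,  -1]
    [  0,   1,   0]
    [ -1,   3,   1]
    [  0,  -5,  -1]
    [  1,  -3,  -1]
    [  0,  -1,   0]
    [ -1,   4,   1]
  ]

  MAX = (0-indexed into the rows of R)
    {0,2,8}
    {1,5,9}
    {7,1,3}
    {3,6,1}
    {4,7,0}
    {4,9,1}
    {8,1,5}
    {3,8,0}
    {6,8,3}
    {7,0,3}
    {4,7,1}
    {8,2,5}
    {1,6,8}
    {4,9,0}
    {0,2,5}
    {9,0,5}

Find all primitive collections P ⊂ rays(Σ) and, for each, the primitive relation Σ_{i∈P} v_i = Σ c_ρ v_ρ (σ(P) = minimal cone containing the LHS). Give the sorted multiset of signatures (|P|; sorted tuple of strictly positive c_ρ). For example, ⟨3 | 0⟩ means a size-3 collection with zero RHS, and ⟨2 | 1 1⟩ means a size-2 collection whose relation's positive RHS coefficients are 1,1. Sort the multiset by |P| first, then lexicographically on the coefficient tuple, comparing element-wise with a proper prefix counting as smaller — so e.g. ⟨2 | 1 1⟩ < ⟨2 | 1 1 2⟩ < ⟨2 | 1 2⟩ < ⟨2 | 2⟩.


Minimal non-faces — 23 found among 10 rays, 16 max cones:

  • {0,1}:  v_{0} + v_{1} = 0  so sig = ⟨2 | 0⟩
  • {3,9}:  v_{3} + v_{9} = 0  so sig = ⟨2 | 0⟩
  • {4,8}:  v_{4} + v_{8} = 0  so sig = ⟨2 | 0⟩
  • {5,7}:  v_{5} + v_{7} = 0  so sig = ⟨2 | 0⟩
  • {3,4}:  v_{3} + v_{4} = v_{7}  so sig = ⟨2 | 1⟩
  • {3,5}:  v_{3} + v_{5} = v_{8}  so sig = ⟨2 | 1⟩
  • {4,5}:  v_{4} + v_{5} = v_{9}  so sig = ⟨2 | 1⟩
  • {7,8}:  v_{7} + v_{8} = v_{3}  so sig = ⟨2 | 1⟩
  • {7,9}:  v_{7} + v_{9} = v_{4}  so sig = ⟨2 | 1⟩
  • {8,9}:  v_{8} + v_{9} = v_{5}  so sig = ⟨2 | 1⟩
  • {0,6}:  v_{0} + v_{6} = v_{3} + v_{8}  so sig = ⟨2 | 1 1⟩
  • {1,2}:  v_{1} + v_{2} = v_{5} + v_{8}  so sig = ⟨2 | 1 1⟩
  • {2,4}:  v_{2} + v_{4} = v_{0} + v_{5}  so sig = ⟨2 | 1 1⟩
  • {2,7}:  v_{2} + v_{7} = v_{0} + v_{8}  so sig = ⟨2 | 1 1⟩
  • {4,6}:  v_{4} + v_{6} = v_{1} + v_{3}  so sig = ⟨2 | 1 1⟩
  • {6,9}:  v_{6} + v_{9} = v_{1} + v_{8}  so sig = ⟨2 | 1 1⟩
  • {2,3}:  v_{2} + v_{3} = v_{0} + 2·v_{8}  so sig = ⟨2 | 1 2⟩
  • {2,9}:  v_{2} + v_{9} = v_{0} + 2·v_{5}  so sig = ⟨2 | 1 2⟩
  • {5,6}:  v_{5} + v_{6} = v_{1} + 2·v_{8}  so sig = ⟨2 | 1 2⟩
  • {6,7}:  v_{6} + v_{7} = v_{1} + 2·v_{3}  so sig = ⟨2 | 1 2⟩
  • {2,6}:  v_{2} + v_{6} = 3·v_{8}  so sig = ⟨2 | 3⟩
  • {0,5,8}:  v_{0} + v_{5} + v_{8} = v_{2}  so sig = ⟨3 | 1⟩
  • {1,3,8}:  v_{1} + v_{3} + v_{8} = v_{6}  so sig = ⟨3 | 1⟩

so the primitive-relation signature multiset is
[⟨2 | 0⟩, ⟨2 | 0⟩, ⟨2 | 0⟩, ⟨2 | 0⟩, ⟨2 | 1⟩, ⟨2 | 1⟩, ⟨2 | 1⟩, ⟨2 | 1⟩, ⟨2 | 1⟩, ⟨2 | 1⟩, ⟨2 | 1 1⟩, ⟨2 | 1 1⟩, ⟨2 | 1 1⟩, ⟨2 | 1 1⟩, ⟨2 | 1 1⟩, ⟨2 | 1 1⟩, ⟨2 | 1 2⟩, ⟨2 | 1 2⟩, ⟨2 | 1 2⟩, ⟨2 | 1 2⟩, ⟨2 | 3⟩, ⟨3 | 1⟩, ⟨3 | 1⟩]


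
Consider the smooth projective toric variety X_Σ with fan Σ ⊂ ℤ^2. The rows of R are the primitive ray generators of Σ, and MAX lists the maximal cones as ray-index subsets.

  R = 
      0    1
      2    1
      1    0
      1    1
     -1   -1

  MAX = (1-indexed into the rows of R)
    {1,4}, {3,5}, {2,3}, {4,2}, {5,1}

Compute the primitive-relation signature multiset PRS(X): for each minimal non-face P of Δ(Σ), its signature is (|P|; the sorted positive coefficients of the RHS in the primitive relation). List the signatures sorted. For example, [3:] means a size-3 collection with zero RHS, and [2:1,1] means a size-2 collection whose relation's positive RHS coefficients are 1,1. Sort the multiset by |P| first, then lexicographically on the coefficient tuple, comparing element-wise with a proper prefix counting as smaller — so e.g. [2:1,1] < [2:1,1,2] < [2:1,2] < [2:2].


Minimal non-faces — 5 found among 5 rays, 5 max cones:

  • {4,5}:  v_{4} + v_{5} = 0  →  sig = [2:]
  • {1,3}:  v_{1} + v_{3} = v_{4}  →  sig = [2:1]
  • {2,5}:  v_{2} + v_{5} = v_{3}  →  sig = [2:1]
  • {3,4}:  v_{3} + v_{4} = v_{2}  →  sig = [2:1]
  • {1,2}:  v_{1} + v_{2} = 2·v_{4}  →  sig = [2:2]

so the primitive-relation signature multiset is
{ [2:],  [2:1] ×3,  [2:2] }


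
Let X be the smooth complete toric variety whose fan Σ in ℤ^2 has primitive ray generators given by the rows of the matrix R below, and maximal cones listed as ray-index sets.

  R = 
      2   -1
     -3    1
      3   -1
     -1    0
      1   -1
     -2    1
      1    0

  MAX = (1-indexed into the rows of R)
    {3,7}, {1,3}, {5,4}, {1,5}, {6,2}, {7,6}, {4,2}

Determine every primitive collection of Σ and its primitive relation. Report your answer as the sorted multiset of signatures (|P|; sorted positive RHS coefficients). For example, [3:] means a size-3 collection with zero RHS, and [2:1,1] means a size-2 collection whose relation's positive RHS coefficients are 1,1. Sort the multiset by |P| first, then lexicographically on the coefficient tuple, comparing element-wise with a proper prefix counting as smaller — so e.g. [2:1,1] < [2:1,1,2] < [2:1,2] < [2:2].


Minimal non-faces — 14 found among 7 rays, 7 max cones:

  • {1,6}:  v_{1} + v_{6} = 0  ⇒ sig = [2:]
  • {2,3}:  v_{2} + v_{3} = 0  ⇒ sig = [2:]
  • {4,7}:  v_{4} + v_{7} = 0  ⇒ sig = [2:]
  • {1,2}:  v_{1} + v_{2} = v_{4}  ⇒ sig = [2:1]
  • {1,4}:  v_{1} + v_{4} = v_{5}  ⇒ sig = [2:1]
  • {1,7}:  v_{1} + v_{7} = v_{3}  ⇒ sig = [2:1]
  • {2,7}:  v_{2} + v_{7} = v_{6}  ⇒ sig = [2:1]
  • {3,4}:  v_{3} + v_{4} = v_{1}  ⇒ sig = [2:1]
  • {3,6}:  v_{3} + v_{6} = v_{7}  ⇒ sig = [2:1]
  • {4,6}:  v_{4} + v_{6} = v_{2}  ⇒ sig = [2:1]
  • {5,6}:  v_{5} + v_{6} = v_{4}  ⇒ sig = [2:1]
  • {5,7}:  v_{5} + v_{7} = v_{1}  ⇒ sig = [2:1]
  • {2,5}:  v_{2} + v_{5} = 2·v_{4}  ⇒ sig = [2:2]
  • {3,5}:  v_{3} + v_{5} = 2·v_{1}  ⇒ sig = [2:2]

Sorted signature multiset PRS(X):
{ [2:] ×3,  [2:1] ×9,  [2:2] ×2 }


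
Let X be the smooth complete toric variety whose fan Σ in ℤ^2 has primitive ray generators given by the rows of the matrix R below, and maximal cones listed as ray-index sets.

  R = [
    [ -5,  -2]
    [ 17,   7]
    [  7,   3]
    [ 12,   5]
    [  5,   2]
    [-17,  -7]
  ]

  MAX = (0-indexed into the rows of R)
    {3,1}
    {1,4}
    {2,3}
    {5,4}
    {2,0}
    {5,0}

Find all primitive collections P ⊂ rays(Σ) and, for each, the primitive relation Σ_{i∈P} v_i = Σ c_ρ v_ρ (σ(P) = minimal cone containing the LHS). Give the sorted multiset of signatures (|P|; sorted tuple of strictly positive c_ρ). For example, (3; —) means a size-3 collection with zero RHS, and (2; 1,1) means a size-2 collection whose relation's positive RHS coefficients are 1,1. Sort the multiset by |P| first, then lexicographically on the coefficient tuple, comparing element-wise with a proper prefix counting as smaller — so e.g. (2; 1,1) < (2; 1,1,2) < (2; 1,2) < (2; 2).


The 9 primitive collections of Σ (r=6, n=2):

  {0,4}:  v_{0} + v_{4} = 0  ⟹  sig = (2; —)
  {1,5}:  v_{1} + v_{5} = 0  ⟹  sig = (2; —)
  {0,1}:  v_{0} + v_{1} = v_{3}  ⟹  sig = (2; 1)
  {0,3}:  v_{0} + v_{3} = v_{2}  ⟹  sig = (2; 1)
  {2,4}:  v_{2} + v_{4} = v_{3}  ⟹  sig = (2; 1)
  {3,4}:  v_{3} + v_{4} = v_{1}  ⟹  sig = (2; 1)
  {3,5}:  v_{3} + v_{5} = v_{0}  ⟹  sig = (2; 1)
  {1,2}:  v_{1} + v_{2} = 2·v_{3}  ⟹  sig = (2; 2)
  {2,5}:  v_{2} + v_{5} = 2·v_{0}  ⟹  sig = (2; 2)

Signatures (|P|; sorted positive RHS coefficients), sorted:
    (2; —)
    (2; —)
    (2; 1)
    (2; 1)
    (2; 1)
    (2; 1)
    (2; 1)
    (2; 2)
    (2; 2)


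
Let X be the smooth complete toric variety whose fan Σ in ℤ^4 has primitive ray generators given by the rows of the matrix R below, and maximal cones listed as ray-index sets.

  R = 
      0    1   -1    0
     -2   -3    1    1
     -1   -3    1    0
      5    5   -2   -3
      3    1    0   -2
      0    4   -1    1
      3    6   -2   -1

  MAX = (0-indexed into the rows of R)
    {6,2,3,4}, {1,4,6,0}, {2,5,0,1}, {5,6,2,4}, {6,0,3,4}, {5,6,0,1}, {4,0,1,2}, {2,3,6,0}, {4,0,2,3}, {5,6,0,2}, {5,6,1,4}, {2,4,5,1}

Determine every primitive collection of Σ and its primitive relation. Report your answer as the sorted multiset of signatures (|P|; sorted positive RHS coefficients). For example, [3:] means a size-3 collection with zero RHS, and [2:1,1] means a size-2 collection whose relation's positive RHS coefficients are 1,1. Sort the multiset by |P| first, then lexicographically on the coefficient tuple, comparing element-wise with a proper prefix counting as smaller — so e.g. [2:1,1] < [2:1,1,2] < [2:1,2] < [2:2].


Σ has 5 primitive collections:

  • {1,3}:  v_{1} + v_{3} = v_{0} + v_{4} — sig = [2:1,1]
  • {3,5}:  v_{3} + v_{5} = v_{2} + 2·v_{6} — sig = [2:1,2]
  • {1,2,6}:  v_{1} + v_{2} + v_{6} = 0 — sig = [3:]
  • {0,4,5}:  v_{0} + v_{4} + v_{5} = v_{6} — sig = [3:1]
  • {0,2,4,6}:  v_{0} + v_{2} + v_{4} + v_{6} = v_{3} — sig = [4:1]

so the primitive-relation signature multiset is
[[2:1,1], [2:1,2], [3:], [3:1], [4:1]]
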